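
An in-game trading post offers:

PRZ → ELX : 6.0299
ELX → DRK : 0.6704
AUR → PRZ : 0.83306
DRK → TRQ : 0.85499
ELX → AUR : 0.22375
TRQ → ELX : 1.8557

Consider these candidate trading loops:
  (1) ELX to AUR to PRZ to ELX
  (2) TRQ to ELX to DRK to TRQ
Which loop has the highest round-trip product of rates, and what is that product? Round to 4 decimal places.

1.1240

(1) 0.22375 × 0.83306 × 6.0299 = 1.12396
(2) 1.8557 × 0.6704 × 0.85499 = 1.06366
Highest is cycle (1) at 1.1240 (>1, arbitrage).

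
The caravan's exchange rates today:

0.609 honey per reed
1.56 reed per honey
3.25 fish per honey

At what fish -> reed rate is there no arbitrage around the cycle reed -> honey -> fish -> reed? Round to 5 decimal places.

Known legs of the cycle: 0.609 × 3.25 = 1.97925
For no arbitrage the full-cycle product must be 1, so the missing rate is 1 / 1.97925 ≈ 0.5052419.

0.50524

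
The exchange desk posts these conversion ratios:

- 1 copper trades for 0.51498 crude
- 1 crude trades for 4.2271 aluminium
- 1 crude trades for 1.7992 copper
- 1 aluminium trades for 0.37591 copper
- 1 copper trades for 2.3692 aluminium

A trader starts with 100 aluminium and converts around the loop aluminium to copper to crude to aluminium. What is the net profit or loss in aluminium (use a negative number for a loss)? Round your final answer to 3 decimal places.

-18.169

100 aluminium × 0.37591 = 37.591 copper
37.591 copper × 0.51498 = 19.35861318 crude
19.35861318 crude × 4.2271 = 81.830793773178 aluminium
Net change: 81.830793773178 − 100 = -18.169206226822 aluminium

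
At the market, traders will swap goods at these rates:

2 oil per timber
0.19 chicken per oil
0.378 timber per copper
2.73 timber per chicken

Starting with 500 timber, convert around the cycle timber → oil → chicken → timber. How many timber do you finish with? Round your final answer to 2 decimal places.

518.70

500 timber × 2 = 1000 oil
1000 oil × 0.19 = 190 chicken
190 chicken × 2.73 = 518.7 timber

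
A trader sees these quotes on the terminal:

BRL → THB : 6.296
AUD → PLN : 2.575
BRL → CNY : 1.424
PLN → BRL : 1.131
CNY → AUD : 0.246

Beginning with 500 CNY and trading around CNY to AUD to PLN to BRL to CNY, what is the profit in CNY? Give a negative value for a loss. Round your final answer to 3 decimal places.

10.100

500 CNY × 0.246 = 123 AUD
123 AUD × 2.575 = 316.725 PLN
316.725 PLN × 1.131 = 358.215975 BRL
358.215975 BRL × 1.424 = 510.0995484 CNY
Net change: 510.0995484 − 500 = 10.0995484 CNY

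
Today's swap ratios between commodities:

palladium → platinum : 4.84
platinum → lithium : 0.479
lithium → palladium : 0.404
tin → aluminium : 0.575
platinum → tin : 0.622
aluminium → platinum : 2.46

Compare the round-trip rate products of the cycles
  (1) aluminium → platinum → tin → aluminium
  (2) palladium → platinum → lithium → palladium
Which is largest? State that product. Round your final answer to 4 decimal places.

0.9366

(1) 2.46 × 0.622 × 0.575 = 0.87982
(2) 4.84 × 0.479 × 0.404 = 0.93662
Highest is cycle (2) at 0.9366 (≤1, no arbitrage).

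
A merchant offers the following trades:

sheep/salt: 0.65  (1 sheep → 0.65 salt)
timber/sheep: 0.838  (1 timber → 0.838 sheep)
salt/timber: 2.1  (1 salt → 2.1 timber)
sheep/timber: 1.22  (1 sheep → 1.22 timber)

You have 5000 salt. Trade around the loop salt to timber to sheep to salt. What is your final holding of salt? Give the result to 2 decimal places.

5000 salt × 2.1 = 10500 timber
10500 timber × 0.838 = 8799 sheep
8799 sheep × 0.65 = 5719.35 salt

5719.35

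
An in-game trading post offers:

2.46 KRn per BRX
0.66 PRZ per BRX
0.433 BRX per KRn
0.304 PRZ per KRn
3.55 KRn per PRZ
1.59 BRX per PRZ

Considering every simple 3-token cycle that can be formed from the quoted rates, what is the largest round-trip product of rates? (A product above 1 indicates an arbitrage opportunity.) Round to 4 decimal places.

KRn→PRZ→BRX→KRn: 0.304 × 1.59 × 2.46 = 1.18907
KRn→BRX→PRZ→KRn: 0.433 × 0.66 × 3.55 = 1.01452
Maximum is KRn→PRZ→BRX→KRn at 1.1891; arbitrage exists.

1.1891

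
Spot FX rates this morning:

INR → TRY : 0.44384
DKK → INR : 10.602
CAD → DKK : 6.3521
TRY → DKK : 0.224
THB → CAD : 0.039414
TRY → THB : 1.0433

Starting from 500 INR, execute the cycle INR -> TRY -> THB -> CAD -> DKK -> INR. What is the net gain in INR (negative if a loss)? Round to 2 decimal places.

114.56

500 INR × 0.44384 = 221.92 TRY
221.92 TRY × 1.0433 = 231.529136 THB
231.529136 THB × 0.039414 = 9.125489366304 CAD
9.125489366304 CAD × 6.3521 = 57.9660210036996384 DKK
57.9660210036996384 DKK × 10.602 = 614.5557546812235663168 INR
Net change: 614.5557546812235663168 − 500 = 114.5557546812235663168 INR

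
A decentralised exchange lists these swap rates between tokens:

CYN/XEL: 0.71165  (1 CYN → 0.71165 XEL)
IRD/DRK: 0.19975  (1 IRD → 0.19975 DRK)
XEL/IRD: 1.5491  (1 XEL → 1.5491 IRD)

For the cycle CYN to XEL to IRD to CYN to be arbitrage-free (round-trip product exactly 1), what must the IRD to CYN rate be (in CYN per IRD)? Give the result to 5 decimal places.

0.90710

Known legs of the cycle: 0.71165 × 1.5491 = 1.102417015
For no arbitrage the full-cycle product must be 1, so the missing rate is 1 / 1.102417015 ≈ 0.9070978.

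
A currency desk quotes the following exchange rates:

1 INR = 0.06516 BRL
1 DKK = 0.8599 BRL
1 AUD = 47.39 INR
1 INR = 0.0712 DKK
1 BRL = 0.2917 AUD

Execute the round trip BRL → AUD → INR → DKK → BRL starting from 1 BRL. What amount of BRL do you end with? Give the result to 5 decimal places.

0.84635

1 BRL × 0.2917 = 0.2917 AUD
0.2917 AUD × 47.39 = 13.823663 INR
13.823663 INR × 0.0712 = 0.9842448056 DKK
0.9842448056 DKK × 0.8599 = 0.84635210833544 BRL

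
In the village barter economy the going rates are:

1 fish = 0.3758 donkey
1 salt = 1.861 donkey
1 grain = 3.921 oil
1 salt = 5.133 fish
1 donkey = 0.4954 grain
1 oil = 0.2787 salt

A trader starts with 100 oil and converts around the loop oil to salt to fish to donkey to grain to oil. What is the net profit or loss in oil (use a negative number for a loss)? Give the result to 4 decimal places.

100 oil × 0.2787 = 27.87 salt
27.87 salt × 5.133 = 143.05671 fish
143.05671 fish × 0.3758 = 53.760711618 donkey
53.760711618 donkey × 0.4954 = 26.6330565355572 grain
26.6330565355572 grain × 3.921 = 104.4282146759197812 oil
Net change: 104.4282146759197812 − 100 = 4.4282146759197812 oil

4.4282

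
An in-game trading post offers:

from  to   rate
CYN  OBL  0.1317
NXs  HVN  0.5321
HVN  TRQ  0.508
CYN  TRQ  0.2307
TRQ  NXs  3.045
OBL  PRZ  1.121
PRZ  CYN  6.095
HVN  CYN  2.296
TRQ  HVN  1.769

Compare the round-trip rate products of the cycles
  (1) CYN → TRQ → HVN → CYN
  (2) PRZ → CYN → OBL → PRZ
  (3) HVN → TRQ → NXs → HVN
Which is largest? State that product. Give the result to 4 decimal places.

(1) 0.2307 × 1.769 × 2.296 = 0.93702
(2) 6.095 × 0.1317 × 1.121 = 0.89984
(3) 0.508 × 3.045 × 0.5321 = 0.82308
Highest is cycle (1) at 0.9370 (≤1, no arbitrage).

0.9370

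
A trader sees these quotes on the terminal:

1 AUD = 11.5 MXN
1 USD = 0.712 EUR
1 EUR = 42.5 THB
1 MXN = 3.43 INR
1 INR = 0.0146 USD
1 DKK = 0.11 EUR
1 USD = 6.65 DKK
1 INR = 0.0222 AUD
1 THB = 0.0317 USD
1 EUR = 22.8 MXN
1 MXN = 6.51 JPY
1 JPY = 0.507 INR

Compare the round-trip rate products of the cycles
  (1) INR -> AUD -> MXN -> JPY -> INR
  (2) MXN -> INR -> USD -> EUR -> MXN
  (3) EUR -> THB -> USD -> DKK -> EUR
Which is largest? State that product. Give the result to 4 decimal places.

0.9855

(1) 0.0222 × 11.5 × 6.51 × 0.507 = 0.84264
(2) 3.43 × 0.0146 × 0.712 × 22.8 = 0.81295
(3) 42.5 × 0.0317 × 6.65 × 0.11 = 0.98551
Highest is cycle (3) at 0.9855 (≤1, no arbitrage).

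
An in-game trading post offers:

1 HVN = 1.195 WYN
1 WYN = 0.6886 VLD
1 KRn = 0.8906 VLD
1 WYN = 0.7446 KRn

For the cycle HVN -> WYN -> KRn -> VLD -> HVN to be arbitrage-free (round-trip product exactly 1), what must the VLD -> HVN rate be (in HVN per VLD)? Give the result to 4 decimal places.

Known legs of the cycle: 1.195 × 0.7446 × 0.8906 = 0.7924532082
For no arbitrage the full-cycle product must be 1, so the missing rate is 1 / 0.7924532082 ≈ 1.261904.

1.2619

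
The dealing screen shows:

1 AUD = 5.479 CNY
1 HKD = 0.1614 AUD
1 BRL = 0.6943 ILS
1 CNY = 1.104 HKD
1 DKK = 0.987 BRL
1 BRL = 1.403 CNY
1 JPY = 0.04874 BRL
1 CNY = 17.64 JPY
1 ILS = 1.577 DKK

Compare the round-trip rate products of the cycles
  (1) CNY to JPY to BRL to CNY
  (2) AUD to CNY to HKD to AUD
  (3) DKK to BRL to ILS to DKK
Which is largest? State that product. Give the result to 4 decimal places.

1.2063

(1) 17.64 × 0.04874 × 1.403 = 1.20626
(2) 5.479 × 1.104 × 0.1614 = 0.97628
(3) 0.987 × 0.6943 × 1.577 = 1.08068
Highest is cycle (1) at 1.2063 (>1, arbitrage).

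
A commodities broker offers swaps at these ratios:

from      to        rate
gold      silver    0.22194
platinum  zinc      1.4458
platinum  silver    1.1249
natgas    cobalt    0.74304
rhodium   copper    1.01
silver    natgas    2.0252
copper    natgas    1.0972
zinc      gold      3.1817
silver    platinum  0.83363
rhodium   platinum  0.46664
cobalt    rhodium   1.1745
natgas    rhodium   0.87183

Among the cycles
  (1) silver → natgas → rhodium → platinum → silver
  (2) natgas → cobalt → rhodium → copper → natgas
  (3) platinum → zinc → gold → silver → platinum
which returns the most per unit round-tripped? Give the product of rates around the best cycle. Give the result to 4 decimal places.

0.9671

(1) 2.0252 × 0.87183 × 0.46664 × 1.1249 = 0.92682
(2) 0.74304 × 1.1745 × 1.01 × 1.0972 = 0.96710
(3) 1.4458 × 3.1817 × 0.22194 × 0.83363 = 0.85109
Highest is cycle (2) at 0.9671 (≤1, no arbitrage).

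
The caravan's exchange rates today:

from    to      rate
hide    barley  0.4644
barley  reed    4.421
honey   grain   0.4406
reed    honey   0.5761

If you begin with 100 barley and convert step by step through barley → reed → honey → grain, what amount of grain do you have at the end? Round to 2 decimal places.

100 barley × 4.421 = 442.1 reed
442.1 reed × 0.5761 = 254.69381 honey
254.69381 honey × 0.4406 = 112.218092686 grain

112.22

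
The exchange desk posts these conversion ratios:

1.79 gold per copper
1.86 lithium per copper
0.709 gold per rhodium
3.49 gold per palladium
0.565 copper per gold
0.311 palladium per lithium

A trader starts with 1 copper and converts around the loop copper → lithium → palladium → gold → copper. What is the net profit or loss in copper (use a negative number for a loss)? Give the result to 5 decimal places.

1 copper × 1.86 = 1.86 lithium
1.86 lithium × 0.311 = 0.57846 palladium
0.57846 palladium × 3.49 = 2.0188254 gold
2.0188254 gold × 0.565 = 1.140636351 copper
Net change: 1.140636351 − 1 = 0.140636351 copper

0.14064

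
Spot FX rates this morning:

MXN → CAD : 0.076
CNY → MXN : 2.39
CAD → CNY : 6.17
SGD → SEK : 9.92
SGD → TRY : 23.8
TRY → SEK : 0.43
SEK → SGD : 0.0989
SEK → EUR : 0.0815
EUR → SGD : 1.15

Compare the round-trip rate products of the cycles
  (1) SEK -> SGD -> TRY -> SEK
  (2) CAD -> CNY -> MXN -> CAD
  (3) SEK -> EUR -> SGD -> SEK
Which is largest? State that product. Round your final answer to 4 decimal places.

1.1207

(1) 0.0989 × 23.8 × 0.43 = 1.01214
(2) 6.17 × 2.39 × 0.076 = 1.12072
(3) 0.0815 × 1.15 × 9.92 = 0.92975
Highest is cycle (2) at 1.1207 (>1, arbitrage).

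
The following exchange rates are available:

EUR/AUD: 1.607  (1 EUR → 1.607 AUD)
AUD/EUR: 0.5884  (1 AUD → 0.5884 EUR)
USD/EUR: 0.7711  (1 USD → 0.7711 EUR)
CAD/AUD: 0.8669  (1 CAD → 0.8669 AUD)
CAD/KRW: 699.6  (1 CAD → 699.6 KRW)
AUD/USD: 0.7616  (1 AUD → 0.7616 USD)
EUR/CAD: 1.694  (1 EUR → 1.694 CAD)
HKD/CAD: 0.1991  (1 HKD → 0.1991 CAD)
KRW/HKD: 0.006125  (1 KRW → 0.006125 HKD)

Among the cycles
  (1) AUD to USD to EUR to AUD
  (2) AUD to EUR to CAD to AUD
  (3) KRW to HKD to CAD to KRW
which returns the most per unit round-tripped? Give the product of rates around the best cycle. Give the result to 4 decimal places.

(1) 0.7616 × 0.7711 × 1.607 = 0.94374
(2) 0.5884 × 1.694 × 0.8669 = 0.86408
(3) 0.006125 × 0.1991 × 699.6 = 0.85315
Highest is cycle (1) at 0.9437 (≤1, no arbitrage).

0.9437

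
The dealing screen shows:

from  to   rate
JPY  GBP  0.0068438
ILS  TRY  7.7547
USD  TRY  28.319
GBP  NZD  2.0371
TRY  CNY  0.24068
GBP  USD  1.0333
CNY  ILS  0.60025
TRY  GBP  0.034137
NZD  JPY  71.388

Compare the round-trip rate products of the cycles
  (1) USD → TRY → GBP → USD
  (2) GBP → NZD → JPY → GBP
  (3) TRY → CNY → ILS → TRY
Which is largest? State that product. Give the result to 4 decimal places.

1.1203

(1) 28.319 × 0.034137 × 1.0333 = 0.99892
(2) 2.0371 × 71.388 × 0.0068438 = 0.99526
(3) 0.24068 × 0.60025 × 7.7547 = 1.12031
Highest is cycle (3) at 1.1203 (>1, arbitrage).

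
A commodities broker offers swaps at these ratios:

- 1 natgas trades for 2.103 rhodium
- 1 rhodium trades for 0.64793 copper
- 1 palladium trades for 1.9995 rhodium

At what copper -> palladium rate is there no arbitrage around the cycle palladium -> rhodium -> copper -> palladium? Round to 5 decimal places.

Known legs of the cycle: 1.9995 × 0.64793 = 1.295536035
For no arbitrage the full-cycle product must be 1, so the missing rate is 1 / 1.295536035 ≈ 0.7718813.

0.77188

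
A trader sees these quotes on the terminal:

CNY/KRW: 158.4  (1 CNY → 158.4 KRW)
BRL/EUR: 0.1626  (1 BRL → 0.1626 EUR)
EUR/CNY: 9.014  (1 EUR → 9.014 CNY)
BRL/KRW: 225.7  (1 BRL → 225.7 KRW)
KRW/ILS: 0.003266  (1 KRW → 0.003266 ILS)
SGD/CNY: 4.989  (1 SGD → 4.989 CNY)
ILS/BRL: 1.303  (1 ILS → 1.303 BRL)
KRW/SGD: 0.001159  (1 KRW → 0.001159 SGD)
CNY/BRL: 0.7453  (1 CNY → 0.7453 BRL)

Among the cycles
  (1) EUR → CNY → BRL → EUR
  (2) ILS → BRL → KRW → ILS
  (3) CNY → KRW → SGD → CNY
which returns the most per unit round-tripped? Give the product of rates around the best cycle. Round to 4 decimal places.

(1) 9.014 × 0.7453 × 0.1626 = 1.09237
(2) 1.303 × 225.7 × 0.003266 = 0.96049
(3) 158.4 × 0.001159 × 4.989 = 0.91591
Highest is cycle (1) at 1.0924 (>1, arbitrage).

1.0924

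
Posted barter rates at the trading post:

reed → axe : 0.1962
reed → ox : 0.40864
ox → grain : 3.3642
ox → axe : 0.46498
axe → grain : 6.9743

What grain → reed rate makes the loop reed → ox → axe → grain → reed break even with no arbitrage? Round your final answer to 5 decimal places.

0.75461

Known legs of the cycle: 0.40864 × 0.46498 × 6.9743 = 1.32518274812096
For no arbitrage the full-cycle product must be 1, so the missing rate is 1 / 1.32518274812096 ≈ 0.7546129.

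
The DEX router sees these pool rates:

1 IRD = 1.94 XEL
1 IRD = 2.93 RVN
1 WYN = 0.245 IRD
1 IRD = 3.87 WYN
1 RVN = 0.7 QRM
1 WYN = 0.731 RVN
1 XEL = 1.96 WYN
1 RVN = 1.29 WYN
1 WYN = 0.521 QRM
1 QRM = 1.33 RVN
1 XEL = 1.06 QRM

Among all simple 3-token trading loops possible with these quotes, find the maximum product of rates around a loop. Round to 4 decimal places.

IRD→XEL→WYN→IRD: 1.94 × 1.96 × 0.245 = 0.93159
IRD→RVN→WYN→IRD: 2.93 × 1.29 × 0.245 = 0.92603
RVN→WYN→QRM→RVN: 1.29 × 0.521 × 1.33 = 0.89388
Maximum is IRD→XEL→WYN→IRD at 0.9316; no arbitrage — every cycle loses value.

0.9316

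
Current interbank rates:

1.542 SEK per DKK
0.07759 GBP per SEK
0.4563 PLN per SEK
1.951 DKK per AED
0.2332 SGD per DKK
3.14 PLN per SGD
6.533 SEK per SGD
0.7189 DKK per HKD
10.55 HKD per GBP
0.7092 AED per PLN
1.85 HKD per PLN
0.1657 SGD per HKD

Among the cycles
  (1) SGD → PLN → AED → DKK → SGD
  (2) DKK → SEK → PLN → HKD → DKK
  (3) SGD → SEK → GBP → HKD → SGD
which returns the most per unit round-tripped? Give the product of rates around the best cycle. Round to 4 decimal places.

1.0132

(1) 3.14 × 0.7092 × 1.951 × 0.2332 = 1.01317
(2) 1.542 × 0.4563 × 1.85 × 0.7189 = 0.93578
(3) 6.533 × 0.07759 × 10.55 × 0.1657 = 0.88612
Highest is cycle (1) at 1.0132 (>1, arbitrage).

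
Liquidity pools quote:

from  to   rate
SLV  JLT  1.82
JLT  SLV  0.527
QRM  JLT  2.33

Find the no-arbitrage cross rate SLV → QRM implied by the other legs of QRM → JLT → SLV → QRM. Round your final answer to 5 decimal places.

Known legs of the cycle: 2.33 × 0.527 = 1.22791
For no arbitrage the full-cycle product must be 1, so the missing rate is 1 / 1.22791 ≈ 0.8143919.

0.81439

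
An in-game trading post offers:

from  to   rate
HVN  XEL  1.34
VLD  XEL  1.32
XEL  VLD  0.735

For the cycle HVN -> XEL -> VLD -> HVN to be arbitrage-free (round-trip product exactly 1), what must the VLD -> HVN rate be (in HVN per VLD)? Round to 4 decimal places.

1.0153

Known legs of the cycle: 1.34 × 0.735 = 0.9849
For no arbitrage the full-cycle product must be 1, so the missing rate is 1 / 0.9849 ≈ 1.015332.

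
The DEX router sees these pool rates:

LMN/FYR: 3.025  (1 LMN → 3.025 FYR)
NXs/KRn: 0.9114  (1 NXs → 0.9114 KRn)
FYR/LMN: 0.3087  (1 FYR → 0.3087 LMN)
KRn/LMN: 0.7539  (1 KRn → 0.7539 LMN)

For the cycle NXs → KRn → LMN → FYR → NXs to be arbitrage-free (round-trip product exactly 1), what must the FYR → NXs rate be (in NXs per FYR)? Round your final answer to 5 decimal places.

0.48112

Known legs of the cycle: 0.9114 × 0.7539 × 3.025 = 2.0784909915
For no arbitrage the full-cycle product must be 1, so the missing rate is 1 / 2.0784909915 ≈ 0.4811183.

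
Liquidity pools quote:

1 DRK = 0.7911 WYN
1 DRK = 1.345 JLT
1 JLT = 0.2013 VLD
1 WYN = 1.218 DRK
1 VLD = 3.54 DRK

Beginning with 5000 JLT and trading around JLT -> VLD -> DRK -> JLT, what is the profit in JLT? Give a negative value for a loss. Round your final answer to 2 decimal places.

-207.75

5000 JLT × 0.2013 = 1006.5 VLD
1006.5 VLD × 3.54 = 3563.01 DRK
3563.01 DRK × 1.345 = 4792.24845 JLT
Net change: 4792.24845 − 5000 = -207.75155 JLT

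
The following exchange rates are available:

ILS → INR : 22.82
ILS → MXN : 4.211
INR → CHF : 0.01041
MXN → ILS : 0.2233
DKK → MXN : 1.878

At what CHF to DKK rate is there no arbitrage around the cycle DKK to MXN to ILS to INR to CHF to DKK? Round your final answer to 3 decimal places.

10.038

Known legs of the cycle: 1.878 × 0.2233 × 22.82 × 0.01041 = 0.09962095038588
For no arbitrage the full-cycle product must be 1, so the missing rate is 1 / 0.09962095038588 ≈ 10.03805.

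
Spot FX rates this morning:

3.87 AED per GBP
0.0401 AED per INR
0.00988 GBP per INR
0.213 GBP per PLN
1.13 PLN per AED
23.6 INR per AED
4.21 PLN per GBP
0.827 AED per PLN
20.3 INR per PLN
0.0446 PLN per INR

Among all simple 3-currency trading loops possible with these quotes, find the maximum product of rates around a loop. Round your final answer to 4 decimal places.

0.9315

GBP→AED→PLN→GBP: 3.87 × 1.13 × 0.213 = 0.93147
PLN→INR→AED→PLN: 20.3 × 0.0401 × 1.13 = 0.91985
GBP→AED→INR→GBP: 3.87 × 23.6 × 0.00988 = 0.90236
PLN→AED→INR→PLN: 0.827 × 23.6 × 0.0446 = 0.87047
GBP→PLN→INR→GBP: 4.21 × 20.3 × 0.00988 = 0.84437
Maximum is GBP→AED→PLN→GBP at 0.9315; no arbitrage — every cycle loses value.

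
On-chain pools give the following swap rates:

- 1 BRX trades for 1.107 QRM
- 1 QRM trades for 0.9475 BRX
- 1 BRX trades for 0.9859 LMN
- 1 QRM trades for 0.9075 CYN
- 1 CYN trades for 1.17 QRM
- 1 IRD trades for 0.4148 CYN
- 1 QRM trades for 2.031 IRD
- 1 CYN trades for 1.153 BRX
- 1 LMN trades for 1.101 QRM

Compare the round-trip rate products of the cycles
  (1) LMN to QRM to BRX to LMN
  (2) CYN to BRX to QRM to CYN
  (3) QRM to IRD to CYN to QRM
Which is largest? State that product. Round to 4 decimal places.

(1) 1.101 × 0.9475 × 0.9859 = 1.02849
(2) 1.153 × 1.107 × 0.9075 = 1.15831
(3) 2.031 × 0.4148 × 1.17 = 0.98568
Highest is cycle (2) at 1.1583 (>1, arbitrage).

1.1583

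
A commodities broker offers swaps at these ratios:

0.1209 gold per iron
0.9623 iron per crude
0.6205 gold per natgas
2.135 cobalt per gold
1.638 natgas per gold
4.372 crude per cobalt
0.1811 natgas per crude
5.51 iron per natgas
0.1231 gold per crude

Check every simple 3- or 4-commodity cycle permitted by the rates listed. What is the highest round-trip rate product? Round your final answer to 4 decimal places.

1.1490

gold→cobalt→crude→gold: 2.135 × 4.372 × 0.1231 = 1.14904
gold→natgas→iron→gold: 1.638 × 5.51 × 0.1209 = 1.09117
gold→cobalt→crude→iron→gold: 2.135 × 4.372 × 0.9623 × 0.1209 = 1.08596
gold→cobalt→crude→natgas→gold: 2.135 × 4.372 × 0.1811 × 0.6205 = 1.04891
Maximum is gold→cobalt→crude→gold at 1.1490; arbitrage exists.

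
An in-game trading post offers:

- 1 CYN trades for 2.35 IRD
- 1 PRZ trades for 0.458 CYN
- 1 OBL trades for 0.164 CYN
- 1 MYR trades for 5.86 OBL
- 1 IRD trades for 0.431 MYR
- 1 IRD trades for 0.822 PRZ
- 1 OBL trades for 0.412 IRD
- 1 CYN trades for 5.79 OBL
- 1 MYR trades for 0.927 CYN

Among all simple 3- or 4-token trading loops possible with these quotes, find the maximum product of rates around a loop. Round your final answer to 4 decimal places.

MYR→OBL→IRD→MYR: 5.86 × 0.412 × 0.431 = 1.04057
MYR→OBL→CYN→IRD→MYR: 5.86 × 0.164 × 2.35 × 0.431 = 0.97339
MYR→CYN→OBL→IRD→MYR: 0.927 × 5.79 × 0.412 × 0.431 = 0.95309
MYR→CYN→IRD→MYR: 0.927 × 2.35 × 0.431 = 0.93891
PRZ→CYN→OBL→IRD→PRZ: 0.458 × 5.79 × 0.412 × 0.822 = 0.89808
PRZ→CYN→IRD→PRZ: 0.458 × 2.35 × 0.822 = 0.88472
Maximum is MYR→OBL→IRD→MYR at 1.0406; arbitrage exists.

1.0406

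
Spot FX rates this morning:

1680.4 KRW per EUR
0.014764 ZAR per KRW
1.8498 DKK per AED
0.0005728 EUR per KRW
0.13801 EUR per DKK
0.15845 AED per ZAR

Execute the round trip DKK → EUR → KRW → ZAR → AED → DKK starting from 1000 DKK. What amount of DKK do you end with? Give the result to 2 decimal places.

1003.56

1000 DKK × 0.13801 = 138.01 EUR
138.01 EUR × 1680.4 = 231912.004 KRW
231912.004 KRW × 0.014764 = 3423.948827056 ZAR
3423.948827056 ZAR × 0.15845 = 542.5246916470232 AED
542.5246916470232 AED × 1.8498 = 1003.56217460866351536 DKK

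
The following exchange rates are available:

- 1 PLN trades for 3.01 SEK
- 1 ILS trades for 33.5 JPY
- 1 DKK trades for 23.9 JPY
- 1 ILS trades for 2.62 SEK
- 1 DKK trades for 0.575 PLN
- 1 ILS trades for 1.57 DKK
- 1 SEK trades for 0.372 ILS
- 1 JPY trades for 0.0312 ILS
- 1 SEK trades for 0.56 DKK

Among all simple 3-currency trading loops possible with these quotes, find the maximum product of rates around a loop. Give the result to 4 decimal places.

DKK→JPY→ILS→DKK: 23.9 × 0.0312 × 1.57 = 1.17072
DKK→PLN→SEK→DKK: 0.575 × 3.01 × 0.56 = 0.96922
Maximum is DKK→JPY→ILS→DKK at 1.1707; arbitrage exists.

1.1707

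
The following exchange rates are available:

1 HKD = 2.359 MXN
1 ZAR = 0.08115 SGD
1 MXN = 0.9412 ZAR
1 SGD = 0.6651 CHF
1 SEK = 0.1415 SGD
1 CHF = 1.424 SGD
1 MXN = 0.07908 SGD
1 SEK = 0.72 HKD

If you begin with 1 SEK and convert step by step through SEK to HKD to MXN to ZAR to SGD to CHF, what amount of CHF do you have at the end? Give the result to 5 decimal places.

0.08628

1 SEK × 0.72 = 0.72 HKD
0.72 HKD × 2.359 = 1.69848 MXN
1.69848 MXN × 0.9412 = 1.598609376 ZAR
1.598609376 ZAR × 0.08115 = 0.1297271508624 SGD
0.1297271508624 SGD × 0.6651 = 0.08628152803858224 CHF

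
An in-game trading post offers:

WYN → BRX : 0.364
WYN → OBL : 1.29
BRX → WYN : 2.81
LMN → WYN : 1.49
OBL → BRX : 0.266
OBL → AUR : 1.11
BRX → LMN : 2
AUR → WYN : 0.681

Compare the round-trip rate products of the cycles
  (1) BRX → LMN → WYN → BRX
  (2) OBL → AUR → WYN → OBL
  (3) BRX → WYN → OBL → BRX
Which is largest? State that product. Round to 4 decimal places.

(1) 2 × 1.49 × 0.364 = 1.08472
(2) 1.11 × 0.681 × 1.29 = 0.97512
(3) 2.81 × 1.29 × 0.266 = 0.96422
Highest is cycle (1) at 1.0847 (>1, arbitrage).

1.0847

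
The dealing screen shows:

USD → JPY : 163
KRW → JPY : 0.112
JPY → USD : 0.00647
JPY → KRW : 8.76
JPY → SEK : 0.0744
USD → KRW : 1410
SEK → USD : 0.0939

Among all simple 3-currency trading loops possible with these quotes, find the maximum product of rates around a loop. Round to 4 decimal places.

1.1387

SEK→USD→JPY→SEK: 0.0939 × 163 × 0.0744 = 1.13874
USD→KRW→JPY→USD: 1410 × 0.112 × 0.00647 = 1.02174
Maximum is SEK→USD→JPY→SEK at 1.1387; arbitrage exists.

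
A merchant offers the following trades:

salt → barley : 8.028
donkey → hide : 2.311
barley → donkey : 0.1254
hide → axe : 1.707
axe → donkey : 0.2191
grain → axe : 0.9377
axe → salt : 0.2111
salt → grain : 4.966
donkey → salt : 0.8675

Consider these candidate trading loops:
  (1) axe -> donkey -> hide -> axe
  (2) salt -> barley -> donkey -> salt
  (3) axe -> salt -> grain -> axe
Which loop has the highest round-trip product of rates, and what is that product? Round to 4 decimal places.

0.9830

(1) 0.2191 × 2.311 × 1.707 = 0.86432
(2) 8.028 × 0.1254 × 0.8675 = 0.87332
(3) 0.2111 × 4.966 × 0.9377 = 0.98301
Highest is cycle (3) at 0.9830 (≤1, no arbitrage).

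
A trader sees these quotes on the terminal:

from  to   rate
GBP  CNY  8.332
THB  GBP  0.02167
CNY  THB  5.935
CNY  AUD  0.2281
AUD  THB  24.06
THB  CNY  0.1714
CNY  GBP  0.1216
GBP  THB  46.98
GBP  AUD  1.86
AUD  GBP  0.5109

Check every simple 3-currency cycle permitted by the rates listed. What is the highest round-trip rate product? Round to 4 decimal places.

1.0716

THB→GBP→CNY→THB: 0.02167 × 8.332 × 5.935 = 1.07159
THB→CNY→GBP→THB: 0.1714 × 0.1216 × 46.98 = 0.97917
GBP→CNY→AUD→GBP: 8.332 × 0.2281 × 0.5109 = 0.97098
THB→GBP→AUD→THB: 0.02167 × 1.86 × 24.06 = 0.96977
THB→CNY→AUD→THB: 0.1714 × 0.2281 × 24.06 = 0.94066
Maximum is THB→GBP→CNY→THB at 1.0716; arbitrage exists.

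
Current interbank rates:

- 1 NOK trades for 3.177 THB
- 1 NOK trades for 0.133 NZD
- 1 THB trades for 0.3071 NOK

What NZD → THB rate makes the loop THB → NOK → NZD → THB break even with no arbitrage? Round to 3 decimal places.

24.483

Known legs of the cycle: 0.3071 × 0.133 = 0.0408443
For no arbitrage the full-cycle product must be 1, so the missing rate is 1 / 0.0408443 ≈ 24.48322.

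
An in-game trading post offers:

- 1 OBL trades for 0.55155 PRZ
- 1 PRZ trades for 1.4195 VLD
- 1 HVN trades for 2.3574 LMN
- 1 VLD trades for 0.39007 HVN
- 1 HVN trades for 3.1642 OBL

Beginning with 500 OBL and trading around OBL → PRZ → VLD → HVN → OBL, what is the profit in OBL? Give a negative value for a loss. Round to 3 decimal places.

500 OBL × 0.55155 = 275.775 PRZ
275.775 PRZ × 1.4195 = 391.4626125 VLD
391.4626125 VLD × 0.39007 = 152.697821257875 HVN
152.697821257875 HVN × 3.1642 = 483.166446024168075 OBL
Net change: 483.166446024168075 − 500 = -16.833553975831925 OBL

-16.834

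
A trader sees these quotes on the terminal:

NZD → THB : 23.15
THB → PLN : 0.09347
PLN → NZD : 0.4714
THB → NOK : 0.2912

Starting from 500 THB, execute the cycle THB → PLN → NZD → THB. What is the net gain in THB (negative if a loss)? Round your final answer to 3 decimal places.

10.015

500 THB × 0.09347 = 46.735 PLN
46.735 PLN × 0.4714 = 22.030879 NZD
22.030879 NZD × 23.15 = 510.01484885 THB
Net change: 510.01484885 − 500 = 10.01484885 THB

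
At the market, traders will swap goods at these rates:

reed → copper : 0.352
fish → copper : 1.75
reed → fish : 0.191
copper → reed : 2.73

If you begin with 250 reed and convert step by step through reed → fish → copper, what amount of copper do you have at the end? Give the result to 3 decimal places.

250 reed × 0.191 = 47.75 fish
47.75 fish × 1.75 = 83.5625 copper

83.563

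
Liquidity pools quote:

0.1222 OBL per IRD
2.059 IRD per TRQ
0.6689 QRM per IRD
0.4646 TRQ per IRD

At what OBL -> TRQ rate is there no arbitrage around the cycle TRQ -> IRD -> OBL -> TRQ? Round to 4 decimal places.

Known legs of the cycle: 2.059 × 0.1222 = 0.2516098
For no arbitrage the full-cycle product must be 1, so the missing rate is 1 / 0.2516098 ≈ 3.974408.

3.9744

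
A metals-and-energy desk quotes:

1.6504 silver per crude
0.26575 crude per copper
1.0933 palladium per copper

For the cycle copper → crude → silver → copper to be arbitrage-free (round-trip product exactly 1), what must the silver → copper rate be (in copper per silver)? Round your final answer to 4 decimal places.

Known legs of the cycle: 0.26575 × 1.6504 = 0.4385938
For no arbitrage the full-cycle product must be 1, so the missing rate is 1 / 0.4385938 ≈ 2.280014.

2.2800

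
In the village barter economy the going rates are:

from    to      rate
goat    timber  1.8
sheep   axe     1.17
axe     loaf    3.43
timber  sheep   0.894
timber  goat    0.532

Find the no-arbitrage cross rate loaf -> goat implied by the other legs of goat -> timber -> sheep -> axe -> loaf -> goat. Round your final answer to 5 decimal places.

0.15485

Known legs of the cycle: 1.8 × 0.894 × 1.17 × 3.43 = 6.45788052
For no arbitrage the full-cycle product must be 1, so the missing rate is 1 / 6.45788052 ≈ 0.1548496.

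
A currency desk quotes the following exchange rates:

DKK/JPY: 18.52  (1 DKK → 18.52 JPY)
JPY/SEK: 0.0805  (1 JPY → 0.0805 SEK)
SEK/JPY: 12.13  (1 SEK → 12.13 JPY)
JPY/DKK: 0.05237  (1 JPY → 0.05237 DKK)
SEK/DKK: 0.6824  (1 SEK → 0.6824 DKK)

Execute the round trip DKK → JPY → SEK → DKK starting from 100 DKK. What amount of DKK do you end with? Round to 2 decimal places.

101.74

100 DKK × 18.52 = 1852 JPY
1852 JPY × 0.0805 = 149.086 SEK
149.086 SEK × 0.6824 = 101.7362864 DKK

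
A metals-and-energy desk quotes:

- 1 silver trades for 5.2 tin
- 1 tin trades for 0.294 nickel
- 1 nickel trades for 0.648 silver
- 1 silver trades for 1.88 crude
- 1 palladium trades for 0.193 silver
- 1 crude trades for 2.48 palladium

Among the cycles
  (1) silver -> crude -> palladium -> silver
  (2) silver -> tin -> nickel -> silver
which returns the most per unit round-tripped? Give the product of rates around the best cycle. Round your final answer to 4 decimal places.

0.9907

(1) 1.88 × 2.48 × 0.193 = 0.89984
(2) 5.2 × 0.294 × 0.648 = 0.99066
Highest is cycle (2) at 0.9907 (≤1, no arbitrage).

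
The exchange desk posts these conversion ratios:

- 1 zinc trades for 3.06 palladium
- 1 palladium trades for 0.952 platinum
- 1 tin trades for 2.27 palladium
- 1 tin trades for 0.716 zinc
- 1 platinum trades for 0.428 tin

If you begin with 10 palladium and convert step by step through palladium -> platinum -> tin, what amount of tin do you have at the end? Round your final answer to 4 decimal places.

4.0746

10 palladium × 0.952 = 9.52 platinum
9.52 platinum × 0.428 = 4.07456 tin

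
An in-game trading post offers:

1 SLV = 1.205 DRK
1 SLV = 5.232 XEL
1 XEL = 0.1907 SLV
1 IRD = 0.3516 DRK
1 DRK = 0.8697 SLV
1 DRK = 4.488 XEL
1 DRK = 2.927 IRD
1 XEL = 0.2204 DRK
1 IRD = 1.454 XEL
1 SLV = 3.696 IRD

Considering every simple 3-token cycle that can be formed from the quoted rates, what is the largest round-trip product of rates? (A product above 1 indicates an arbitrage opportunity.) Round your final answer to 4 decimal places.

1.1302

IRD→DRK→SLV→IRD: 0.3516 × 0.8697 × 3.696 = 1.13019
XEL→SLV→DRK→XEL: 0.1907 × 1.205 × 4.488 = 1.03131
XEL→SLV→IRD→XEL: 0.1907 × 3.696 × 1.454 = 1.02482
XEL→DRK→SLV→XEL: 0.2204 × 0.8697 × 5.232 = 1.00288
XEL→DRK→IRD→XEL: 0.2204 × 2.927 × 1.454 = 0.93799
Maximum is IRD→DRK→SLV→IRD at 1.1302; arbitrage exists.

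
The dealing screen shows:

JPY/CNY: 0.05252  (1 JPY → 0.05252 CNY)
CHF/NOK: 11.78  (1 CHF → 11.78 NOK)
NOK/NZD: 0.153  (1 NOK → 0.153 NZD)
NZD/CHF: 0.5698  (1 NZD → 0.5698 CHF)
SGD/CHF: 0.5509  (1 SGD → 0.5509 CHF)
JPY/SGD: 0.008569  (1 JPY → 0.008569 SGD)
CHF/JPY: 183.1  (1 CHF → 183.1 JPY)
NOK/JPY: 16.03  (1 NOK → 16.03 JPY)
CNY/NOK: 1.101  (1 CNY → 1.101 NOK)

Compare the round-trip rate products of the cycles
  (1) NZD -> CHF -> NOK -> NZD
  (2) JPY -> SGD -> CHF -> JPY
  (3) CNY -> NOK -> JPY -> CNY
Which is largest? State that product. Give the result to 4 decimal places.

(1) 0.5698 × 11.78 × 0.153 = 1.02697
(2) 0.008569 × 0.5509 × 183.1 = 0.86435
(3) 1.101 × 16.03 × 0.05252 = 0.92693
Highest is cycle (1) at 1.0270 (>1, arbitrage).

1.0270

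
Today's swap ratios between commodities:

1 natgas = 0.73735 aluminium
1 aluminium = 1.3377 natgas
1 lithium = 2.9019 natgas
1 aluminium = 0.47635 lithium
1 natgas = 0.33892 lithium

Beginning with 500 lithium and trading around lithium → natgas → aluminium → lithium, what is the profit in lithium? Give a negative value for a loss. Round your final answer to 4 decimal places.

9.6268

500 lithium × 2.9019 = 1450.95 natgas
1450.95 natgas × 0.73735 = 1069.8579825 aluminium
1069.8579825 aluminium × 0.47635 = 509.626849963875 lithium
Net change: 509.626849963875 − 500 = 9.626849963875 lithium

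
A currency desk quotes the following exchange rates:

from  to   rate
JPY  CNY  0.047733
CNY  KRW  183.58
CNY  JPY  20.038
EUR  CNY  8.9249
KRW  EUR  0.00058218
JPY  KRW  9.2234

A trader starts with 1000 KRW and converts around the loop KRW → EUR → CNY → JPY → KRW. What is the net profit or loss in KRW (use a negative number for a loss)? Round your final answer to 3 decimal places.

-39.702

1000 KRW × 0.00058218 = 0.58218 EUR
0.58218 EUR × 8.9249 = 5.195898282 CNY
5.195898282 CNY × 20.038 = 104.115409774716 JPY
104.115409774716 JPY × 9.2234 = 960.2980705161155544 KRW
Net change: 960.2980705161155544 − 1000 = -39.7019294838844456 KRW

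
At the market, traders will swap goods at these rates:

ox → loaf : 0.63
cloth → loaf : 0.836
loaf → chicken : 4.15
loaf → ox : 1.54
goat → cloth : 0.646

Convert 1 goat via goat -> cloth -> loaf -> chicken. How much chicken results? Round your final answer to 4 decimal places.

1 goat × 0.646 = 0.646 cloth
0.646 cloth × 0.836 = 0.540056 loaf
0.540056 loaf × 4.15 = 2.2412324 chicken

2.2412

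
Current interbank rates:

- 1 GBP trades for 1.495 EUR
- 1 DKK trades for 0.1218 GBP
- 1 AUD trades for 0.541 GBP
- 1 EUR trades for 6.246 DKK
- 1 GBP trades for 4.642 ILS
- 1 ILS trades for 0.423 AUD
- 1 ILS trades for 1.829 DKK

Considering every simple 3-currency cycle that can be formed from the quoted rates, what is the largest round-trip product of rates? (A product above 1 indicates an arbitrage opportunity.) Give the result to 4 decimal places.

1.1373

GBP→EUR→DKK→GBP: 1.495 × 6.246 × 0.1218 = 1.13734
AUD→GBP→ILS→AUD: 0.541 × 4.642 × 0.423 = 1.06229
ILS→DKK→GBP→ILS: 1.829 × 0.1218 × 4.642 = 1.03411
Maximum is GBP→EUR→DKK→GBP at 1.1373; arbitrage exists.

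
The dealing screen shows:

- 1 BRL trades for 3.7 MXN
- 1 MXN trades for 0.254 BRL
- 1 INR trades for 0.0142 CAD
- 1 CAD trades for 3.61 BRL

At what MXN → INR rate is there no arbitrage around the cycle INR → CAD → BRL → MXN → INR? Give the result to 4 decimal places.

5.2723

Known legs of the cycle: 0.0142 × 3.61 × 3.7 = 0.1896694
For no arbitrage the full-cycle product must be 1, so the missing rate is 1 / 0.1896694 ≈ 5.272332.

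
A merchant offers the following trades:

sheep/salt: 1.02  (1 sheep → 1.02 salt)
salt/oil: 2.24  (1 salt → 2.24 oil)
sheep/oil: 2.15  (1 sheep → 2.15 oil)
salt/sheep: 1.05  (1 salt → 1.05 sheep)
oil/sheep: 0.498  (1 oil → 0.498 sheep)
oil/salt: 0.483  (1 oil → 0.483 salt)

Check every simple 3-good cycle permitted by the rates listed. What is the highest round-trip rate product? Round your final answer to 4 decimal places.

salt→oil→sheep→salt: 2.24 × 0.498 × 1.02 = 1.13783
salt→sheep→oil→salt: 1.05 × 2.15 × 0.483 = 1.09037
Maximum is salt→oil→sheep→salt at 1.1378; arbitrage exists.

1.1378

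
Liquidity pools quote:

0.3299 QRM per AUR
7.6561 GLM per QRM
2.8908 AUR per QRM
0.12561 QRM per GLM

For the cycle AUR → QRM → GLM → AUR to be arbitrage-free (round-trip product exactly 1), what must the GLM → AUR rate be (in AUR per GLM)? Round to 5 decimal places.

Known legs of the cycle: 0.3299 × 7.6561 = 2.52574739
For no arbitrage the full-cycle product must be 1, so the missing rate is 1 / 2.52574739 ≈ 0.3959224.

0.39592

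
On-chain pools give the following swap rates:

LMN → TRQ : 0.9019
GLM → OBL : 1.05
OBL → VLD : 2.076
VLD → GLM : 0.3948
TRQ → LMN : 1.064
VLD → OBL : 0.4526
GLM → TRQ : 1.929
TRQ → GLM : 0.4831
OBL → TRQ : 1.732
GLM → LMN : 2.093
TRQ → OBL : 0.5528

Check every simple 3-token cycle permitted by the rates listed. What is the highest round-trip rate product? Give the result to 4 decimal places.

TRQ→GLM→LMN→TRQ: 0.4831 × 2.093 × 0.9019 = 0.91194
TRQ→GLM→OBL→TRQ: 0.4831 × 1.05 × 1.732 = 0.87857
VLD→GLM→OBL→VLD: 0.3948 × 1.05 × 2.076 = 0.86059
Maximum is TRQ→GLM→LMN→TRQ at 0.9119; no arbitrage — every cycle loses value.

0.9119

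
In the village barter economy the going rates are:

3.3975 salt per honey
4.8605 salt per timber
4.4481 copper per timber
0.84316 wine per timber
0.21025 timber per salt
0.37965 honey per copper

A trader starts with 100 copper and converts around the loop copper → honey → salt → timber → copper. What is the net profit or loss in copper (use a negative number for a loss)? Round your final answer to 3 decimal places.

100 copper × 0.37965 = 37.965 honey
37.965 honey × 3.3975 = 128.9860875 salt
128.9860875 salt × 0.21025 = 27.119324896875 timber
27.119324896875 timber × 4.4481 = 120.6294690737896875 copper
Net change: 120.6294690737896875 − 100 = 20.6294690737896875 copper

20.629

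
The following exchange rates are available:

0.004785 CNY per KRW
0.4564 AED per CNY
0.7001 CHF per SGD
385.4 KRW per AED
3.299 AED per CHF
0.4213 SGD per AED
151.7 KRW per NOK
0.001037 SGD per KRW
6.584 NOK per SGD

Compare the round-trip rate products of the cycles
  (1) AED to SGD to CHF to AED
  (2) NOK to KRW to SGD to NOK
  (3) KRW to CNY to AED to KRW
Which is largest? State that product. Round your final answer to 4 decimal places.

1.0357

(1) 0.4213 × 0.7001 × 3.299 = 0.97305
(2) 151.7 × 0.001037 × 6.584 = 1.03575
(3) 0.004785 × 0.4564 × 385.4 = 0.84167
Highest is cycle (2) at 1.0357 (>1, arbitrage).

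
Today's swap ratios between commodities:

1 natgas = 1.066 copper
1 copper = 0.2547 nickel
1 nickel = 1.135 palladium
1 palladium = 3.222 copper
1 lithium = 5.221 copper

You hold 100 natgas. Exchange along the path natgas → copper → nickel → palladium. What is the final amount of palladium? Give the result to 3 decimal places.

100 natgas × 1.066 = 106.6 copper
106.6 copper × 0.2547 = 27.15102 nickel
27.15102 nickel × 1.135 = 30.8164077 palladium

30.816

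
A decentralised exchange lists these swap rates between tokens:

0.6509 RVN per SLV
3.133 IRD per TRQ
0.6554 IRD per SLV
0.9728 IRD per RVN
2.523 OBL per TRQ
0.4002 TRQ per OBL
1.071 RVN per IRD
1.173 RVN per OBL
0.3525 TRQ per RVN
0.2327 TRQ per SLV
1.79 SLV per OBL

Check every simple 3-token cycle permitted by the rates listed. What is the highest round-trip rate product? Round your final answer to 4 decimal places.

1.1828

IRD→RVN→TRQ→IRD: 1.071 × 0.3525 × 3.133 = 1.18279
SLV→TRQ→OBL→SLV: 0.2327 × 2.523 × 1.79 = 1.05091
RVN→TRQ→OBL→RVN: 0.3525 × 2.523 × 1.173 = 1.04322
Maximum is IRD→RVN→TRQ→IRD at 1.1828; arbitrage exists.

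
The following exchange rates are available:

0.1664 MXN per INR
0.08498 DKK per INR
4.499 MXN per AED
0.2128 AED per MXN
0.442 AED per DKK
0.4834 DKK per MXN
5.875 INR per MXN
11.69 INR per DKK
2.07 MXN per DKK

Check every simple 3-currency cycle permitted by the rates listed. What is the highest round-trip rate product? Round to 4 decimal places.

1.0335

MXN→INR→DKK→MXN: 5.875 × 0.08498 × 2.07 = 1.03346
MXN→DKK→AED→MXN: 0.4834 × 0.442 × 4.499 = 0.96127
MXN→DKK→INR→MXN: 0.4834 × 11.69 × 0.1664 = 0.94032
Maximum is MXN→INR→DKK→MXN at 1.0335; arbitrage exists.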